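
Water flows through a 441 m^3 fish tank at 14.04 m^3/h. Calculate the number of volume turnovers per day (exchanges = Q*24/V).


Daily flow volume = 14.04 m^3/h * 24 h = 336.96 m^3/day
Exchanges = daily flow / tank volume = 336.96 / 441 = 0.764082 exchanges/day

0.764082 exchanges/day


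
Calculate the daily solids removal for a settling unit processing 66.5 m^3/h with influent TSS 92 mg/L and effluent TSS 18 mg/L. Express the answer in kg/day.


Concentration drop: TSS_in - TSS_out = 92 - 18 = 74 mg/L
Hourly solids removed = Q * dTSS = 66.5 m^3/h * 74 mg/L = 4921 g/h  (m^3/h * mg/L = g/h)
Daily solids removed = 4921 * 24 = 118104 g/day
Convert g to kg: 118104 / 1000 = 118.104 kg/day

118.104 kg/day


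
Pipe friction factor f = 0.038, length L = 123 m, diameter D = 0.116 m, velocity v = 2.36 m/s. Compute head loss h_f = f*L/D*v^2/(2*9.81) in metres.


v^2 = 2.36^2 = 5.5696 m^2/s^2
L/D = 123/0.116 = 1060.3448
h_f = f*(L/D)*v^2/(2g) = 0.038 * 1060.3448 * 5.5696 / 19.62 = 11.4381 m

11.4381 m


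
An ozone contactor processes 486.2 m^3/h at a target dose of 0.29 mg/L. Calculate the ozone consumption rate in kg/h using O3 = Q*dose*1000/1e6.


O3 demand (mg/h) = Q * dose * 1000 = 486.2 * 0.29 * 1000 = 140998 mg/h
Convert mg to kg: 140998 / 1e6 = 0.140998 kg/h

0.140998 kg/h


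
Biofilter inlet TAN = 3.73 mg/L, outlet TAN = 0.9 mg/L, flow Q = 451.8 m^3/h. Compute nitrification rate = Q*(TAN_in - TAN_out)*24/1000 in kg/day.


Concentration drop: TAN_in - TAN_out = 3.73 - 0.9 = 2.83 mg/L
Hourly TAN removed = Q * dTAN = 451.8 m^3/h * 2.83 mg/L = 1278.594 g/h  (m^3/h * mg/L = g/h)
Daily TAN removed = 1278.594 * 24 = 30686.256 g/day
Convert to kg/day: 30686.256 / 1000 = 30.686256 kg/day

30.686256 kg/day


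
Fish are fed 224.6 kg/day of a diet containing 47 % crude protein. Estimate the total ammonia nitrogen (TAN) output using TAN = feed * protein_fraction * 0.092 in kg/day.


Protein in feed = 224.6 * 47/100 = 105.562 kg/day
TAN = protein * 0.092 = 105.562 * 0.092 = 9.711704 kg/day

9.711704 kg/day


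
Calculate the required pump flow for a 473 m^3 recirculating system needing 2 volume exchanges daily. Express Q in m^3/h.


Daily recirculation volume = 473 m^3 * 2 = 946 m^3/day
Flow rate Q = daily volume / 24 h = 946 / 24 = 39.4167 m^3/h

39.4167 m^3/h


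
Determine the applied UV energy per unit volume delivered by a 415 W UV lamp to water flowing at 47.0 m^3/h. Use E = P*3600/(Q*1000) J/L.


Energy delivered per hour = 415 W * 3600 s = 1494000 J/h
Volume treated per hour = 47.0 m^3/h * 1000 = 47000 L/h
dose = 1494000 / 47000 = 31.7872 J/L

31.7872 J/L


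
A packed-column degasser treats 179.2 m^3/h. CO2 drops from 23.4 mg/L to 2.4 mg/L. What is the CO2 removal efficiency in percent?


CO2_out / CO2_in = 2.4 / 23.4 = 0.1025641
Fraction remaining = 0.1025641
efficiency = (1 - 0.1025641) * 100 = 89.7436 %

89.7436 %


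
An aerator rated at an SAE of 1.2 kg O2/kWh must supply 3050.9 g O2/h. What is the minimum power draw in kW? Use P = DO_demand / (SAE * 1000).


SAE in g O2/kWh = 1.2 * 1000 = 1200 g/kWh
P = DO_demand / SAE_g = 3050.9 / 1200 = 2.54242 kW

2.54242 kW


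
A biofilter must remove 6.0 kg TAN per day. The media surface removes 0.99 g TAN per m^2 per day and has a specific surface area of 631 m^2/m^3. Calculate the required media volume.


A = 6.0*1000 / 0.99 = 6060.6061 m^2
V = 6060.6061 / 631 = 9.60476

9.60476 m^3


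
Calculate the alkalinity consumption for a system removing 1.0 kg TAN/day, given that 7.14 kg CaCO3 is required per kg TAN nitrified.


Alkalinity factor: 7.14 kg CaCO3 consumed per kg TAN nitrified
alk = 1.0 kg TAN * 7.14 = 7.14 kg CaCO3/day

7.14 kg CaCO3/day


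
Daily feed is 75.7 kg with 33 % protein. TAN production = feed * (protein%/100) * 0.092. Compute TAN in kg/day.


Protein in feed = 75.7 * 33/100 = 24.981 kg/day
TAN = protein * 0.092 = 24.981 * 0.092 = 2.298252 kg/day

2.298252 kg/day


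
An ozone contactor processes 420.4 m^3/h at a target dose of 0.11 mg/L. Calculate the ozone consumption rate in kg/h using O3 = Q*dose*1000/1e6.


O3 demand (mg/h) = Q * dose * 1000 = 420.4 * 0.11 * 1000 = 46244 mg/h
Convert mg to kg: 46244 / 1e6 = 0.046244 kg/h

0.046244 kg/h


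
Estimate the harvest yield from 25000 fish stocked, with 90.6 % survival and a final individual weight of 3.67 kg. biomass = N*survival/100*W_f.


Survivors = 25000 * 90.6/100 = 22650 fish
Harvest biomass = survivors * W_f = 22650 * 3.67 = 83125.5 kg

83125.5 kg


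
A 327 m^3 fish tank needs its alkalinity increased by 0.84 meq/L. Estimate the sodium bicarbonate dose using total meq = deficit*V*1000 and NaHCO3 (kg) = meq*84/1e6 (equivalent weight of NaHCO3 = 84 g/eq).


Tank volume in L = 327 m^3 * 1000 = 327000 L
Total meq required = 0.84 meq/L * 327000 L = 274680 meq
NaHCO3 mass = 274680 meq * 84 mg/meq / 1e6 = 23.0731 kg

23.0731 kg


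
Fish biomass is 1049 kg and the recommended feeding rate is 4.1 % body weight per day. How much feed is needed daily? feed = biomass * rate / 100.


Feeding rate fraction = 4.1% / 100 = 0.041
Daily feed = 1049 kg * 0.041 = 43.009 kg/day

43.009 kg/day


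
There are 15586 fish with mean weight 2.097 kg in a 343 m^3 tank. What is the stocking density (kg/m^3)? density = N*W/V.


Total biomass = 15586 fish * 2.097 kg = 32683.842 kg
Density = total biomass / volume = 32683.842 / 343 = 95.2882 kg/m^3

95.2882 kg/m^3


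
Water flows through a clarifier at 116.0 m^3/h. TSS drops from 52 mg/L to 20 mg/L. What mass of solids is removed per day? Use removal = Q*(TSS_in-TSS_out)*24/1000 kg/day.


Concentration drop: TSS_in - TSS_out = 52 - 20 = 32 mg/L
Hourly solids removed = Q * dTSS = 116.0 m^3/h * 32 mg/L = 3712 g/h  (m^3/h * mg/L = g/h)
Daily solids removed = 3712 * 24 = 89088 g/day
Convert g to kg: 89088 / 1000 = 89.088 kg/day

89.088 kg/day


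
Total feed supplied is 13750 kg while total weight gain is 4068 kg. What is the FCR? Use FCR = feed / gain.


FCR = feed consumed / weight gained
FCR = 13750 kg / 4068 kg = 3.38004

3.38004


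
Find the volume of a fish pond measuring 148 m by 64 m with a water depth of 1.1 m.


Base area = L * W = 148 * 64 = 9472 m^2
Volume = area * depth = 9472 * 1.1 = 10419.2 m^3

10419.2 m^3


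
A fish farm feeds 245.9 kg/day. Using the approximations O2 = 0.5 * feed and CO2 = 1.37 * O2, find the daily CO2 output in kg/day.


O2 = 245.9 * 0.5 = 122.95
CO2 = 122.95 * 1.37 = 168.4415

168.4415 kg/day


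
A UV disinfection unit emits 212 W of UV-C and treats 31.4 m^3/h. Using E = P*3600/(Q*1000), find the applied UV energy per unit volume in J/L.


Energy delivered per hour = 212 W * 3600 s = 763200 J/h
Volume treated per hour = 31.4 m^3/h * 1000 = 31400 L/h
dose = 763200 / 31400 = 24.3057 J/L

24.3057 J/L


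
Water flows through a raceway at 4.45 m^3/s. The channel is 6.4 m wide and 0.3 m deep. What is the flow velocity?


Cross-sectional area = W * d = 6.4 * 0.3 = 1.92 m^2
Velocity = Q / A = 4.45 / 1.92 = 2.31771 m/s

2.31771 m/s


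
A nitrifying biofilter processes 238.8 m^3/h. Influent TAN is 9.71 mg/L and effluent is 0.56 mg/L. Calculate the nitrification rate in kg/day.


Concentration drop: TAN_in - TAN_out = 9.71 - 0.56 = 9.15 mg/L
Hourly TAN removed = Q * dTAN = 238.8 m^3/h * 9.15 mg/L = 2185.02 g/h  (m^3/h * mg/L = g/h)
Daily TAN removed = 2185.02 * 24 = 52440.48 g/day
Convert to kg/day: 52440.48 / 1000 = 52.44048 kg/day

52.44048 kg/day


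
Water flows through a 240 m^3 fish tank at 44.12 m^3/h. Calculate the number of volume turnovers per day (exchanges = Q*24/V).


Daily flow volume = 44.12 m^3/h * 24 h = 1058.88 m^3/day
Exchanges = daily flow / tank volume = 1058.88 / 240 = 4.412 exchanges/day

4.412 exchanges/day


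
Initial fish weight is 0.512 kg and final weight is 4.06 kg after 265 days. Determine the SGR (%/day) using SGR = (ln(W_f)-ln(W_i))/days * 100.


ln(W_f) = ln(4.06) = 1.401183
ln(W_i) = ln(0.512) = -0.66943065
ln(W_f) - ln(W_i) = 1.401183 - -0.66943065 = 2.0706137
SGR = 2.0706137 / 265 * 100 = 0.781364 %/day

0.781364 %/day


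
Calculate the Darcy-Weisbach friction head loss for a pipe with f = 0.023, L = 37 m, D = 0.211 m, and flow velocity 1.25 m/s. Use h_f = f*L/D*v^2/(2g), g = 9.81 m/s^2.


v^2 = 1.25^2 = 1.5625 m^2/s^2
L/D = 37/0.211 = 175.35545
h_f = f*(L/D)*v^2/(2g) = 0.023 * 175.35545 * 1.5625 / 19.62 = 0.321195 m

0.321195 m


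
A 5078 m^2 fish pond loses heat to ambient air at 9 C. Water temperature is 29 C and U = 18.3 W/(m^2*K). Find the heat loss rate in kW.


Temperature difference dT = 29 - 9 = 20 K
Heat loss (W) = U * A * dT = 18.3 * 5078 * 20 = 1858548 W
Convert to kW: 1858548 / 1000 = 1858.548 kW

1858.548 kW


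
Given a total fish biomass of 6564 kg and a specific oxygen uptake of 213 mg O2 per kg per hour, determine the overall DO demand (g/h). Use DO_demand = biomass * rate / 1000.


Total O2 consumption (mg/h) = 6564 kg * 213 mg/(kg*h) = 1398132 mg/h
Convert to g/h: 1398132 / 1000 = 1398.132 g/h

1398.132 g/h


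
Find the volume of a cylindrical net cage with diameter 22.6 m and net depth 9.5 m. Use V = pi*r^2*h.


r = d/2 = 22.6/2 = 11.3 m
Base area = pi*r^2 = pi*11.3^2 = 401.14997 m^2
Volume = 401.14997 * 9.5 = 3810.92 m^3

3810.92 m^3


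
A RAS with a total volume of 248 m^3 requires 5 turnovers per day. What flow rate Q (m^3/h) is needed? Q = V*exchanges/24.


Daily recirculation volume = 248 m^3 * 5 = 1240 m^3/day
Flow rate Q = daily volume / 24 h = 1240 / 24 = 51.6667 m^3/h

51.6667 m^3/h


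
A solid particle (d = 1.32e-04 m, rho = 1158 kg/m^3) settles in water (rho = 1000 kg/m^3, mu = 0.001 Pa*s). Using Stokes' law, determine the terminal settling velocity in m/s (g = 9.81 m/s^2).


Density difference: rho_p - rho_f = 1158 - 1000 = 158 kg/m^3
d^2 = (1.32e-04)^2 = 1.7424e-08 m^2
Numerator = (rho_p - rho_f) * g * d^2 = 158 * 9.81 * 1.7424e-08 = 2.7006852e-05
Denominator = 18 * mu = 18 * 0.001 = 0.018
v_s = 2.7006852e-05 / 0.018 = 0.00150038 m/s
Check: Re = rho_f * v_s * d / mu = 1000 * 0.00150038 * 1.32e-04 / 0.001 = 0.198 < 1, so Stokes' law applies.

0.00150038 m/s


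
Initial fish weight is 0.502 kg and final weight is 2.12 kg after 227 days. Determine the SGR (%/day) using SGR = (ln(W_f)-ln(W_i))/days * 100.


ln(W_f) = ln(2.12) = 0.75141609
ln(W_i) = ln(0.502) = -0.68915516
ln(W_f) - ln(W_i) = 0.75141609 - -0.68915516 = 1.4405713
SGR = 1.4405713 / 227 * 100 = 0.634613 %/day

0.634613 %/day


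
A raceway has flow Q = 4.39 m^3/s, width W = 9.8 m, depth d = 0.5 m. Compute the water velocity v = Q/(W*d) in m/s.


Cross-sectional area = W * d = 9.8 * 0.5 = 4.9 m^2
Velocity = Q / A = 4.39 / 4.9 = 0.895918 m/s

0.895918 m/s


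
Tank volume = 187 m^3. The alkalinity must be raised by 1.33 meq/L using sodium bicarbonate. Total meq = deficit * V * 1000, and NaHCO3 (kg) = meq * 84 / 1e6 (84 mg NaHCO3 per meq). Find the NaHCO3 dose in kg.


Tank volume in L = 187 m^3 * 1000 = 187000 L
Total meq required = 1.33 meq/L * 187000 L = 248710 meq
NaHCO3 mass = 248710 meq * 84 mg/meq / 1e6 = 20.8916 kg

20.8916 kg


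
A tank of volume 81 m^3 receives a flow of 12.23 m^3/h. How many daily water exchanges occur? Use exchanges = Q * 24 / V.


Daily flow volume = 12.23 m^3/h * 24 h = 293.52 m^3/day
Exchanges = daily flow / tank volume = 293.52 / 81 = 3.6237 exchanges/day

3.6237 exchanges/day


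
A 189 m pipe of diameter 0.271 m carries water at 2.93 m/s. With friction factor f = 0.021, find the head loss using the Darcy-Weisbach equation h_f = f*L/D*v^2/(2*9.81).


v^2 = 2.93^2 = 8.5849 m^2/s^2
L/D = 189/0.271 = 697.41697
h_f = f*(L/D)*v^2/(2g) = 0.021 * 697.41697 * 8.5849 / 19.62 = 6.40838 m

6.40838 m


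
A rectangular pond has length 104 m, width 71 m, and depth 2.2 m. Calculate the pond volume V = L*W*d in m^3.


Base area = L * W = 104 * 71 = 7384 m^2
Volume = area * depth = 7384 * 2.2 = 16244.8 m^3

16244.8 m^3


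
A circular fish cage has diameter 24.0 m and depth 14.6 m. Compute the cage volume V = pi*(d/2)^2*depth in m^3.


r = d/2 = 24.0/2 = 12 m
Base area = pi*r^2 = pi*12^2 = 452.38934 m^2
Volume = 452.38934 * 14.6 = 6604.88 m^3

6604.88 m^3


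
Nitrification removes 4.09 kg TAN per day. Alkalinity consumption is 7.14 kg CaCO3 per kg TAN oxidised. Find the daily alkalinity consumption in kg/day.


Alkalinity factor: 7.14 kg CaCO3 consumed per kg TAN nitrified
alk = 4.09 kg TAN * 7.14 = 29.2026 kg CaCO3/day

29.2026 kg CaCO3/day


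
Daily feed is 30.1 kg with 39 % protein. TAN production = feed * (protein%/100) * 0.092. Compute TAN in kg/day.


Protein in feed = 30.1 * 39/100 = 11.739 kg/day
TAN = protein * 0.092 = 11.739 * 0.092 = 1.079988 kg/day

1.079988 kg/day


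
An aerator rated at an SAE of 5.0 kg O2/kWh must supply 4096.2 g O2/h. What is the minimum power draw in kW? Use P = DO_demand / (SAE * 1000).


SAE in g O2/kWh = 5.0 * 1000 = 5000 g/kWh
P = DO_demand / SAE_g = 4096.2 / 5000 = 0.81924 kW

0.81924 kW


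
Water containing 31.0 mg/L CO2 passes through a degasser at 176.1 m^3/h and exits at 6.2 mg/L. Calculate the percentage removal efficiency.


CO2_out / CO2_in = 6.2 / 31.0 = 0.2
Fraction remaining = 0.2
efficiency = (1 - 0.2) * 100 = 80 %

80 %


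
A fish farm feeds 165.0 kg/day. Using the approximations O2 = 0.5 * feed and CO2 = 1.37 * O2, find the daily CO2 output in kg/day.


O2 = 165.0 * 0.5 = 82.5
CO2 = 82.5 * 1.37 = 113.025

113.025 kg/day


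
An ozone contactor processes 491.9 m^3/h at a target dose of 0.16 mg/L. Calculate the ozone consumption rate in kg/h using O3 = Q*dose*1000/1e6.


O3 demand (mg/h) = Q * dose * 1000 = 491.9 * 0.16 * 1000 = 78704 mg/h
Convert mg to kg: 78704 / 1e6 = 0.078704 kg/h

0.078704 kg/h


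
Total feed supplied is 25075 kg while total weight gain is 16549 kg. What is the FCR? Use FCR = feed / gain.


FCR = feed consumed / weight gained
FCR = 25075 kg / 16549 kg = 1.5152

1.5152


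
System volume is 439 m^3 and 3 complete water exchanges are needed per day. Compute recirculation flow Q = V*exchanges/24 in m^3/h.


Daily recirculation volume = 439 m^3 * 3 = 1317 m^3/day
Flow rate Q = daily volume / 24 h = 1317 / 24 = 54.875 m^3/h

54.875 m^3/h


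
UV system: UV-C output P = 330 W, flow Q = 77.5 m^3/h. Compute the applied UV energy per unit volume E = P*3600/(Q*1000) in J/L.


Energy delivered per hour = 330 W * 3600 s = 1188000 J/h
Volume treated per hour = 77.5 m^3/h * 1000 = 77500 L/h
dose = 1188000 / 77500 = 15.329 J/L

15.329 J/L


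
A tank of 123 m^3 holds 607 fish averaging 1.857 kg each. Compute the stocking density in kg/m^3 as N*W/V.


Total biomass = 607 fish * 1.857 kg = 1127.199 kg
Density = total biomass / volume = 1127.199 / 123 = 9.16422 kg/m^3

9.16422 kg/m^3


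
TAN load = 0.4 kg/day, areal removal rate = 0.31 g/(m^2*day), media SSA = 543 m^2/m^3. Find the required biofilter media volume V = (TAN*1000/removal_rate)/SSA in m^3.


A = 0.4*1000 / 0.31 = 1290.3226 m^2
V = 1290.3226 / 543 = 2.37628

2.37628 m^3


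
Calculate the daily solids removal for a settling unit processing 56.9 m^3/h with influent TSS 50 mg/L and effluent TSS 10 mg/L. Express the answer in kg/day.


Concentration drop: TSS_in - TSS_out = 50 - 10 = 40 mg/L
Hourly solids removed = Q * dTSS = 56.9 m^3/h * 40 mg/L = 2276 g/h  (m^3/h * mg/L = g/h)
Daily solids removed = 2276 * 24 = 54624 g/day
Convert g to kg: 54624 / 1000 = 54.624 kg/day

54.624 kg/day


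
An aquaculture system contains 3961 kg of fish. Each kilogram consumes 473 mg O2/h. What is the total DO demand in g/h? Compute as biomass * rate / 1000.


Total O2 consumption (mg/h) = 3961 kg * 473 mg/(kg*h) = 1873553 mg/h
Convert to g/h: 1873553 / 1000 = 1873.553 g/h

1873.553 g/h


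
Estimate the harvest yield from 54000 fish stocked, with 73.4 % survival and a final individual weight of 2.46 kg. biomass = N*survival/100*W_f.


Survivors = 54000 * 73.4/100 = 39636 fish
Harvest biomass = survivors * W_f = 39636 * 2.46 = 97504.56 kg

97504.56 kg


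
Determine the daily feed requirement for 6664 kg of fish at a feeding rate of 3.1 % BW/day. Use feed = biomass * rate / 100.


Feeding rate fraction = 3.1% / 100 = 0.031
Daily feed = 6664 kg * 0.031 = 206.584 kg/day

206.584 kg/day


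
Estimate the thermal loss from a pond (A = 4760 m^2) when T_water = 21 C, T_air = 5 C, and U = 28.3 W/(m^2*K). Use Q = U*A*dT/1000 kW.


Temperature difference dT = 21 - 5 = 16 K
Heat loss (W) = U * A * dT = 28.3 * 4760 * 16 = 2155328 W
Convert to kW: 2155328 / 1000 = 2155.328 kW

2155.328 kW


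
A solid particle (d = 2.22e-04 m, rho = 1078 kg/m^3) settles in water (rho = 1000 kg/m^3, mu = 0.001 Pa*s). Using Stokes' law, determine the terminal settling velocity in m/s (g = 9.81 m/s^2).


Density difference: rho_p - rho_f = 1078 - 1000 = 78 kg/m^3
d^2 = (2.22e-04)^2 = 4.9284e-08 m^2
Numerator = (rho_p - rho_f) * g * d^2 = 78 * 9.81 * 4.9284e-08 = 3.7711131e-05
Denominator = 18 * mu = 18 * 0.001 = 0.018
v_s = 3.7711131e-05 / 0.018 = 0.00209506 m/s
Check: Re = rho_f * v_s * d / mu = 1000 * 0.00209506 * 2.22e-04 / 0.001 = 0.465 < 1, so Stokes' law applies.

0.00209506 m/s


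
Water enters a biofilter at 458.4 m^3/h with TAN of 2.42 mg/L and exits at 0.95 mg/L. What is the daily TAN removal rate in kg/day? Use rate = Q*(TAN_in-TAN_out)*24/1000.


Concentration drop: TAN_in - TAN_out = 2.42 - 0.95 = 1.47 mg/L
Hourly TAN removed = Q * dTAN = 458.4 m^3/h * 1.47 mg/L = 673.848 g/h  (m^3/h * mg/L = g/h)
Daily TAN removed = 673.848 * 24 = 16172.352 g/day
Convert to kg/day: 16172.352 / 1000 = 16.172352 kg/day

16.172352 kg/day


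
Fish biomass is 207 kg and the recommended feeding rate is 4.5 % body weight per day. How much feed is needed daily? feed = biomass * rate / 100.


Feeding rate fraction = 4.5% / 100 = 0.045
Daily feed = 207 kg * 0.045 = 9.315 kg/day

9.315 kg/day


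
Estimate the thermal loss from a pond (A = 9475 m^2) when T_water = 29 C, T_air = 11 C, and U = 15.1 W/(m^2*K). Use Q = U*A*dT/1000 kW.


Temperature difference dT = 29 - 11 = 18 K
Heat loss (W) = U * A * dT = 15.1 * 9475 * 18 = 2575305 W
Convert to kW: 2575305 / 1000 = 2575.305 kW

2575.305 kW


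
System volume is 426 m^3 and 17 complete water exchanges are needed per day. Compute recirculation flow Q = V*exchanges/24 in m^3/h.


Daily recirculation volume = 426 m^3 * 17 = 7242 m^3/day
Flow rate Q = daily volume / 24 h = 7242 / 24 = 301.75 m^3/h

301.75 m^3/h


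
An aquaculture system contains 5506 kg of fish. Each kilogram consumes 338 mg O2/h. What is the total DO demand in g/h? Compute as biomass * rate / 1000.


Total O2 consumption (mg/h) = 5506 kg * 338 mg/(kg*h) = 1861028 mg/h
Convert to g/h: 1861028 / 1000 = 1861.028 g/h

1861.028 g/h


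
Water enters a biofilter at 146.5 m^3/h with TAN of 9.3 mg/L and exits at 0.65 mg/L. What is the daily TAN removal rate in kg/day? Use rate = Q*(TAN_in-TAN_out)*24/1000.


Concentration drop: TAN_in - TAN_out = 9.3 - 0.65 = 8.65 mg/L
Hourly TAN removed = Q * dTAN = 146.5 m^3/h * 8.65 mg/L = 1267.225 g/h  (m^3/h * mg/L = g/h)
Daily TAN removed = 1267.225 * 24 = 30413.4 g/day
Convert to kg/day: 30413.4 / 1000 = 30.4134 kg/day

30.4134 kg/day


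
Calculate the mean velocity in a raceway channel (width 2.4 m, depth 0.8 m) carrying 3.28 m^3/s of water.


Cross-sectional area = W * d = 2.4 * 0.8 = 1.92 m^2
Velocity = Q / A = 3.28 / 1.92 = 1.70833 m/s

1.70833 m/s


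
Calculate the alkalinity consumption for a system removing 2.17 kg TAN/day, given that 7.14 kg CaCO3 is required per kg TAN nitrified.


Alkalinity factor: 7.14 kg CaCO3 consumed per kg TAN nitrified
alk = 2.17 kg TAN * 7.14 = 15.4938 kg CaCO3/day

15.4938 kg CaCO3/day


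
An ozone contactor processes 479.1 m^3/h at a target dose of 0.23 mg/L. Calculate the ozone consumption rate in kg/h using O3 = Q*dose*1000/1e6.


O3 demand (mg/h) = Q * dose * 1000 = 479.1 * 0.23 * 1000 = 110193 mg/h
Convert mg to kg: 110193 / 1e6 = 0.110193 kg/h

0.110193 kg/h


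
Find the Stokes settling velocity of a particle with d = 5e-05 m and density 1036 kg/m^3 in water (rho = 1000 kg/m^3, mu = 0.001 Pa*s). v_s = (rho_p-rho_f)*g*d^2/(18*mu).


Density difference: rho_p - rho_f = 1036 - 1000 = 36 kg/m^3
d^2 = (5e-05)^2 = 2.5e-09 m^2
Numerator = (rho_p - rho_f) * g * d^2 = 36 * 9.81 * 2.5e-09 = 8.829e-07
Denominator = 18 * mu = 18 * 0.001 = 0.018
v_s = 8.829e-07 / 0.018 = 4.905e-05 m/s
Check: Re = rho_f * v_s * d / mu = 1000 * 4.905e-05 * 5e-05 / 0.001 = 0.00245 < 1, so Stokes' law applies.

4.905e-05 m/s


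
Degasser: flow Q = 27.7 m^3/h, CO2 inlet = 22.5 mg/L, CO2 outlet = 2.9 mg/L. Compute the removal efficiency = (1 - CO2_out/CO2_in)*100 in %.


CO2_out / CO2_in = 2.9 / 22.5 = 0.12888889
Fraction remaining = 0.12888889
efficiency = (1 - 0.12888889) * 100 = 87.1111 %

87.1111 %


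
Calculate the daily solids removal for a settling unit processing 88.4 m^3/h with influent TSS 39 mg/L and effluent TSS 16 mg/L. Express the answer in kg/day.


Concentration drop: TSS_in - TSS_out = 39 - 16 = 23 mg/L
Hourly solids removed = Q * dTSS = 88.4 m^3/h * 23 mg/L = 2033.2 g/h  (m^3/h * mg/L = g/h)
Daily solids removed = 2033.2 * 24 = 48796.8 g/day
Convert g to kg: 48796.8 / 1000 = 48.7968 kg/day

48.7968 kg/day


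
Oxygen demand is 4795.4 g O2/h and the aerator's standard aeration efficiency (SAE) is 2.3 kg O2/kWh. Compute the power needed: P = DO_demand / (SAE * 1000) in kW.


SAE in g O2/kWh = 2.3 * 1000 = 2300 g/kWh
P = DO_demand / SAE_g = 4795.4 / 2300 = 2.08496 kW

2.08496 kW


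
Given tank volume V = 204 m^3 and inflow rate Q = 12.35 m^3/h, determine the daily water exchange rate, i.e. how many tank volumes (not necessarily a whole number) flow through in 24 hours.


Daily flow volume = 12.35 m^3/h * 24 h = 296.4 m^3/day
Exchanges = daily flow / tank volume = 296.4 / 204 = 1.45294 exchanges/day

1.45294 exchanges/day


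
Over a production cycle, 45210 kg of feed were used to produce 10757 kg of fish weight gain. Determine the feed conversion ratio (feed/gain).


FCR = feed consumed / weight gained
FCR = 45210 kg / 10757 kg = 4.20284

4.20284


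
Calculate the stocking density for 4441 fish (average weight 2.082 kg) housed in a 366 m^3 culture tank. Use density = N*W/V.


Total biomass = 4441 fish * 2.082 kg = 9246.162 kg
Density = total biomass / volume = 9246.162 / 366 = 25.2627 kg/m^3

25.2627 kg/m^3


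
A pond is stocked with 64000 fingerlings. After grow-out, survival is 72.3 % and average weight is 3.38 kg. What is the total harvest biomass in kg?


Survivors = 64000 * 72.3/100 = 46272 fish
Harvest biomass = survivors * W_f = 46272 * 3.38 = 156399.36 kg

156399.36 kg


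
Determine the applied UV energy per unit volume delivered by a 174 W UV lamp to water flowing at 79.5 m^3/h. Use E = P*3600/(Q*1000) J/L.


Energy delivered per hour = 174 W * 3600 s = 626400 J/h
Volume treated per hour = 79.5 m^3/h * 1000 = 79500 L/h
dose = 626400 / 79500 = 7.87925 J/L

7.87925 J/L


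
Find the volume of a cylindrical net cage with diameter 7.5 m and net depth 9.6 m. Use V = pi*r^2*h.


r = d/2 = 7.5/2 = 3.75 m
Base area = pi*r^2 = pi*3.75^2 = 44.178647 m^2
Volume = 44.178647 * 9.6 = 424.115 m^3

424.115 m^3


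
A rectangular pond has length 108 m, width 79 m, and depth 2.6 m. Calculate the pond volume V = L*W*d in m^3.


Base area = L * W = 108 * 79 = 8532 m^2
Volume = area * depth = 8532 * 2.6 = 22183.2 m^3

22183.2 m^3


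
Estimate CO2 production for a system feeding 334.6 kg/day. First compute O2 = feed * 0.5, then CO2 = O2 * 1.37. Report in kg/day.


O2 = 334.6 * 0.5 = 167.3
CO2 = 167.3 * 1.37 = 229.201

229.201 kg/day


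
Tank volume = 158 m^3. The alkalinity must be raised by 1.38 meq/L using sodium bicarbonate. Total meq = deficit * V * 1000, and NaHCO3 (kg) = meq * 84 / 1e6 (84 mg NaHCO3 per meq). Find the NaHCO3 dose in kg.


Tank volume in L = 158 m^3 * 1000 = 158000 L
Total meq required = 1.38 meq/L * 158000 L = 218040 meq
NaHCO3 mass = 218040 meq * 84 mg/meq / 1e6 = 18.3154 kg

18.3154 kg


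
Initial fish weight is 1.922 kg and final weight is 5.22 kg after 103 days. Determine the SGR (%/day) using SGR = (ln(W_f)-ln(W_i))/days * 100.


ln(W_f) = ln(5.22) = 1.6524974
ln(W_i) = ln(1.922) = 0.65336631
ln(W_f) - ln(W_i) = 1.6524974 - 0.65336631 = 0.99913109
SGR = 0.99913109 / 103 * 100 = 0.97003 %/day

0.97003 %/day


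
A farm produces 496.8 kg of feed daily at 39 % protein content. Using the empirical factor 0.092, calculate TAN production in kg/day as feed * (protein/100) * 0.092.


Protein in feed = 496.8 * 39/100 = 193.752 kg/day
TAN = protein * 0.092 = 193.752 * 0.092 = 17.825184 kg/day

17.825184 kg/day


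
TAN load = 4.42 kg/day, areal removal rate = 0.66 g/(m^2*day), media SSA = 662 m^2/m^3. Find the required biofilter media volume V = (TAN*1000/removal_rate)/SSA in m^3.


A = 4.42*1000 / 0.66 = 6696.9697 m^2
V = 6696.9697 / 662 = 10.1163

10.1163 m^3


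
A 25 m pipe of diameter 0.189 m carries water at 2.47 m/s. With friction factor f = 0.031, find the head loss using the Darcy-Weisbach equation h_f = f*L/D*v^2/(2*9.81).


v^2 = 2.47^2 = 6.1009 m^2/s^2
L/D = 25/0.189 = 132.27513
h_f = f*(L/D)*v^2/(2g) = 0.031 * 132.27513 * 6.1009 / 19.62 = 1.27507 m

1.27507 m


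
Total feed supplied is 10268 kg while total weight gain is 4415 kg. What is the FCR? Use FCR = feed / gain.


FCR = feed consumed / weight gained
FCR = 10268 kg / 4415 kg = 2.32571

2.32571


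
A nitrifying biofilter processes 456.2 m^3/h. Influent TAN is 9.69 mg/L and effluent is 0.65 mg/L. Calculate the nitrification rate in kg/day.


Concentration drop: TAN_in - TAN_out = 9.69 - 0.65 = 9.04 mg/L
Hourly TAN removed = Q * dTAN = 456.2 m^3/h * 9.04 mg/L = 4124.048 g/h  (m^3/h * mg/L = g/h)
Daily TAN removed = 4124.048 * 24 = 98977.152 g/day
Convert to kg/day: 98977.152 / 1000 = 98.977152 kg/day

98.977152 kg/day


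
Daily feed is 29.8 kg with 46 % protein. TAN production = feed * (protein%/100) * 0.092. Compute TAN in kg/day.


Protein in feed = 29.8 * 46/100 = 13.708 kg/day
TAN = protein * 0.092 = 13.708 * 0.092 = 1.261136 kg/day

1.261136 kg/day


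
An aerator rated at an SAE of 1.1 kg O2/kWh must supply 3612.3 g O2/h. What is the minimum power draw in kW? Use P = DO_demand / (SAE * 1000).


SAE in g O2/kWh = 1.1 * 1000 = 1100 g/kWh
P = DO_demand / SAE_g = 3612.3 / 1100 = 3.28391 kW

3.28391 kW


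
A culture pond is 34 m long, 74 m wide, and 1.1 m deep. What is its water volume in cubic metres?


Base area = L * W = 34 * 74 = 2516 m^2
Volume = area * depth = 2516 * 1.1 = 2767.6 m^3

2767.6 m^3


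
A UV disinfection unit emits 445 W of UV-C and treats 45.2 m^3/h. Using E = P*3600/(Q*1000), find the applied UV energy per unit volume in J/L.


Energy delivered per hour = 445 W * 3600 s = 1602000 J/h
Volume treated per hour = 45.2 m^3/h * 1000 = 45200 L/h
dose = 1602000 / 45200 = 35.4425 J/L

35.4425 J/L


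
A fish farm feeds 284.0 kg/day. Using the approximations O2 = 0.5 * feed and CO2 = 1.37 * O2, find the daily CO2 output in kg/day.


O2 = 284.0 * 0.5 = 142
CO2 = 142 * 1.37 = 194.54

194.54 kg/day


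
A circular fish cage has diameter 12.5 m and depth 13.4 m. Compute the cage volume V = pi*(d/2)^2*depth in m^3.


r = d/2 = 12.5/2 = 6.25 m
Base area = pi*r^2 = pi*6.25^2 = 122.71846 m^2
Volume = 122.71846 * 13.4 = 1644.43 m^3

1644.43 m^3


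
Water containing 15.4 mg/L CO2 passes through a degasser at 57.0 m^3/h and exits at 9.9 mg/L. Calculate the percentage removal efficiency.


CO2_out / CO2_in = 9.9 / 15.4 = 0.64285714
Fraction remaining = 0.64285714
efficiency = (1 - 0.64285714) * 100 = 35.7143 %

35.7143 %


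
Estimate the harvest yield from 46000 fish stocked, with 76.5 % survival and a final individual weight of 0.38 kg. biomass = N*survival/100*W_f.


Survivors = 46000 * 76.5/100 = 35190 fish
Harvest biomass = survivors * W_f = 35190 * 0.38 = 13372.2 kg

13372.2 kg


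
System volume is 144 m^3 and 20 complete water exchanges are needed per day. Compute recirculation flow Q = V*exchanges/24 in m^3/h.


Daily recirculation volume = 144 m^3 * 20 = 2880 m^3/day
Flow rate Q = daily volume / 24 h = 2880 / 24 = 120 m^3/h

120 m^3/h


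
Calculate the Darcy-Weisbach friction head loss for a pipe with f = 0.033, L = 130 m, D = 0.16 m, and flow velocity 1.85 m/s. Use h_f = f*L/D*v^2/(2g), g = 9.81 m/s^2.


v^2 = 1.85^2 = 3.4225 m^2/s^2
L/D = 130/0.16 = 812.5
h_f = f*(L/D)*v^2/(2g) = 0.033 * 812.5 * 3.4225 / 19.62 = 4.67716 m

4.67716 m


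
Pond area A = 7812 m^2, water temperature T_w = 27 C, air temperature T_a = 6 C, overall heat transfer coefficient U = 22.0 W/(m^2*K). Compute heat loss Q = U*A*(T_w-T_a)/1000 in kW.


Temperature difference dT = 27 - 6 = 21 K
Heat loss (W) = U * A * dT = 22.0 * 7812 * 21 = 3609144 W
Convert to kW: 3609144 / 1000 = 3609.144 kW

3609.144 kW


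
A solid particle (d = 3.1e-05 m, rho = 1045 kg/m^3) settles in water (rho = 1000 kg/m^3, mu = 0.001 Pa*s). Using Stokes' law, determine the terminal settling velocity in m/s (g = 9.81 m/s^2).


Density difference: rho_p - rho_f = 1045 - 1000 = 45 kg/m^3
d^2 = (3.1e-05)^2 = 9.61e-10 m^2
Numerator = (rho_p - rho_f) * g * d^2 = 45 * 9.81 * 9.61e-10 = 4.2423345e-07
Denominator = 18 * mu = 18 * 0.001 = 0.018
v_s = 4.2423345e-07 / 0.018 = 2.35685e-05 m/s
Check: Re = rho_f * v_s * d / mu = 1000 * 2.35685e-05 * 3.1e-05 / 0.001 = 7.31e-04 < 1, so Stokes' law applies.

2.35685e-05 m/s


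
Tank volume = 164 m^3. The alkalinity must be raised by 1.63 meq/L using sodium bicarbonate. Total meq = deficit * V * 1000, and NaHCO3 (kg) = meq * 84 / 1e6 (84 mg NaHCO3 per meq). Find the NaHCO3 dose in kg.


Tank volume in L = 164 m^3 * 1000 = 164000 L
Total meq required = 1.63 meq/L * 164000 L = 267320 meq
NaHCO3 mass = 267320 meq * 84 mg/meq / 1e6 = 22.4549 kg

22.4549 kg


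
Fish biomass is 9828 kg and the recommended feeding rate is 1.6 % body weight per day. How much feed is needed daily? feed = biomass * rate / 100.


Feeding rate fraction = 1.6% / 100 = 0.016
Daily feed = 9828 kg * 0.016 = 157.248 kg/day

157.248 kg/day


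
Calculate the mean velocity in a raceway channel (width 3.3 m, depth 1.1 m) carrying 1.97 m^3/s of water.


Cross-sectional area = W * d = 3.3 * 1.1 = 3.63 m^2
Velocity = Q / A = 1.97 / 3.63 = 0.5427 m/s

0.5427 m/s


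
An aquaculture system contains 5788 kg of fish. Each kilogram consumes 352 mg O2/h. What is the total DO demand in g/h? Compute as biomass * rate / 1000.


Total O2 consumption (mg/h) = 5788 kg * 352 mg/(kg*h) = 2037376 mg/h
Convert to g/h: 2037376 / 1000 = 2037.376 g/h

2037.376 g/h


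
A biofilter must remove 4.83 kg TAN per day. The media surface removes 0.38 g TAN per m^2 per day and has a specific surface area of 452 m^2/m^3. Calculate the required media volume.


A = 4.83*1000 / 0.38 = 12710.526 m^2
V = 12710.526 / 452 = 28.1206

28.1206 m^3


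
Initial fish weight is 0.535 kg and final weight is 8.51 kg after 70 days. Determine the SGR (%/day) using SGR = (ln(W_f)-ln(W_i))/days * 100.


ln(W_f) = ln(8.51) = 2.1412419
ln(W_i) = ln(0.535) = -0.62548853
ln(W_f) - ln(W_i) = 2.1412419 - -0.62548853 = 2.7667304
SGR = 2.7667304 / 70 * 100 = 3.95247 %/day

3.95247 %/day


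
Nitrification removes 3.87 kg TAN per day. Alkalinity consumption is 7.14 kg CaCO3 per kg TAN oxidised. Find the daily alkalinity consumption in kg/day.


Alkalinity factor: 7.14 kg CaCO3 consumed per kg TAN nitrified
alk = 3.87 kg TAN * 7.14 = 27.6318 kg CaCO3/day

27.6318 kg CaCO3/day


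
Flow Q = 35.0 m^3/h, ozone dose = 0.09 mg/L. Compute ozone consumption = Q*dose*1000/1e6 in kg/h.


O3 demand (mg/h) = Q * dose * 1000 = 35.0 * 0.09 * 1000 = 3150 mg/h
Convert mg to kg: 3150 / 1e6 = 0.00315 kg/h

0.00315 kg/h


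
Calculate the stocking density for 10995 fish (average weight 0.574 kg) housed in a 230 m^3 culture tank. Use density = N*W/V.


Total biomass = 10995 fish * 0.574 kg = 6311.13 kg
Density = total biomass / volume = 6311.13 / 230 = 27.4397 kg/m^3

27.4397 kg/m^3


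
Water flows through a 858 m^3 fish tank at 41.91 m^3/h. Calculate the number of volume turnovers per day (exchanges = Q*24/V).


Daily flow volume = 41.91 m^3/h * 24 h = 1005.84 m^3/day
Exchanges = daily flow / tank volume = 1005.84 / 858 = 1.17231 exchanges/day

1.17231 exchanges/day


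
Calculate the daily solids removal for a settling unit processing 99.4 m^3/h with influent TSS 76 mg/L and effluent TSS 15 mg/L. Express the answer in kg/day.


Concentration drop: TSS_in - TSS_out = 76 - 15 = 61 mg/L
Hourly solids removed = Q * dTSS = 99.4 m^3/h * 61 mg/L = 6063.4 g/h  (m^3/h * mg/L = g/h)
Daily solids removed = 6063.4 * 24 = 145521.6 g/day
Convert g to kg: 145521.6 / 1000 = 145.5216 kg/day

145.5216 kg/day


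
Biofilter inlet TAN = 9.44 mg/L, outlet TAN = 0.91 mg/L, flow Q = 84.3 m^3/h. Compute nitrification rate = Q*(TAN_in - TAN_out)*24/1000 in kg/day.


Concentration drop: TAN_in - TAN_out = 9.44 - 0.91 = 8.53 mg/L
Hourly TAN removed = Q * dTAN = 84.3 m^3/h * 8.53 mg/L = 719.079 g/h  (m^3/h * mg/L = g/h)
Daily TAN removed = 719.079 * 24 = 17257.896 g/day
Convert to kg/day: 17257.896 / 1000 = 17.257896 kg/day

17.257896 kg/day


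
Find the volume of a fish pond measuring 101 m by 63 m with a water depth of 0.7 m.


Base area = L * W = 101 * 63 = 6363 m^2
Volume = area * depth = 6363 * 0.7 = 4454.1 m^3

4454.1 m^3


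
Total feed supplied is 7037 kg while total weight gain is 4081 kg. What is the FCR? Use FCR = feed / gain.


FCR = feed consumed / weight gained
FCR = 7037 kg / 4081 kg = 1.72433

1.72433


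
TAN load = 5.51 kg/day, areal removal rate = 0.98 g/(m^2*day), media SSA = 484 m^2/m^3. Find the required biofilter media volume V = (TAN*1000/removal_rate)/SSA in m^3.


A = 5.51*1000 / 0.98 = 5622.449 m^2
V = 5622.449 / 484 = 11.6166

11.6166 m^3


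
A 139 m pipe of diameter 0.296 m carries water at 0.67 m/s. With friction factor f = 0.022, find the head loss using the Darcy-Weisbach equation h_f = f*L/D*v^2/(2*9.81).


v^2 = 0.67^2 = 0.4489 m^2/s^2
L/D = 139/0.296 = 469.59459
h_f = f*(L/D)*v^2/(2g) = 0.022 * 469.59459 * 0.4489 / 19.62 = 0.236372 m

0.236372 m


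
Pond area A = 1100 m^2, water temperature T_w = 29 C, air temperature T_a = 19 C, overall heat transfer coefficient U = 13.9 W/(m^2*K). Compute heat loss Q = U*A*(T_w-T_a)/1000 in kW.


Temperature difference dT = 29 - 19 = 10 K
Heat loss (W) = U * A * dT = 13.9 * 1100 * 10 = 152900 W
Convert to kW: 152900 / 1000 = 152.9 kW

152.9 kW


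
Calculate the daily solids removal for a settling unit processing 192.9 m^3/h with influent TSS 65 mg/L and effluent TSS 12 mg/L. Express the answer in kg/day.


Concentration drop: TSS_in - TSS_out = 65 - 12 = 53 mg/L
Hourly solids removed = Q * dTSS = 192.9 m^3/h * 53 mg/L = 10223.7 g/h  (m^3/h * mg/L = g/h)
Daily solids removed = 10223.7 * 24 = 245368.8 g/day
Convert g to kg: 245368.8 / 1000 = 245.3688 kg/day

245.3688 kg/day


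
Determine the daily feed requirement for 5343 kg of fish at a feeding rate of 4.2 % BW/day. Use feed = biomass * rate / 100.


Feeding rate fraction = 4.2% / 100 = 0.042
Daily feed = 5343 kg * 0.042 = 224.406 kg/day

224.406 kg/day


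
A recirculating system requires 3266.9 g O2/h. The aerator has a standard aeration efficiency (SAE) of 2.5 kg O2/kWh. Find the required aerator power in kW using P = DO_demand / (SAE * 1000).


SAE in g O2/kWh = 2.5 * 1000 = 2500 g/kWh
P = DO_demand / SAE_g = 3266.9 / 2500 = 1.30676 kW

1.30676 kW


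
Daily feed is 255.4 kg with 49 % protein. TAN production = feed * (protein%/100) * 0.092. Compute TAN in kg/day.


Protein in feed = 255.4 * 49/100 = 125.146 kg/day
TAN = protein * 0.092 = 125.146 * 0.092 = 11.513432 kg/day

11.513432 kg/day


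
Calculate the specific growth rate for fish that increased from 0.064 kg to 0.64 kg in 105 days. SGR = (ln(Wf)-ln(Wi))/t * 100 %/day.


ln(W_f) = ln(0.64) = -0.4462871
ln(W_i) = ln(0.064) = -2.7488722
ln(W_f) - ln(W_i) = -0.4462871 - -2.7488722 = 2.3025851
SGR = 2.3025851 / 105 * 100 = 2.19294 %/day

2.19294 %/day


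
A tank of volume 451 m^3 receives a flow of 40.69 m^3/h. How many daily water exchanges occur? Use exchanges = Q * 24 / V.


Daily flow volume = 40.69 m^3/h * 24 h = 976.56 m^3/day
Exchanges = daily flow / tank volume = 976.56 / 451 = 2.16532 exchanges/day

2.16532 exchanges/day


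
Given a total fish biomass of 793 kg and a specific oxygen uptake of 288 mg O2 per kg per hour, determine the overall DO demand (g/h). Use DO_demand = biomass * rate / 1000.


Total O2 consumption (mg/h) = 793 kg * 288 mg/(kg*h) = 228384 mg/h
Convert to g/h: 228384 / 1000 = 228.384 g/h

228.384 g/h


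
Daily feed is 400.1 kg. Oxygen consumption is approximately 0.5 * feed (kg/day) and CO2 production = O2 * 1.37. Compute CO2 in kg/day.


O2 = 400.1 * 0.5 = 200.05
CO2 = 200.05 * 1.37 = 274.0685

274.0685 kg/day


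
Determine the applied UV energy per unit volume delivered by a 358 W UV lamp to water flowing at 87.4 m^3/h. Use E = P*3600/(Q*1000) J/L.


Energy delivered per hour = 358 W * 3600 s = 1288800 J/h
Volume treated per hour = 87.4 m^3/h * 1000 = 87400 L/h
dose = 1288800 / 87400 = 14.746 J/L

14.746 J/L


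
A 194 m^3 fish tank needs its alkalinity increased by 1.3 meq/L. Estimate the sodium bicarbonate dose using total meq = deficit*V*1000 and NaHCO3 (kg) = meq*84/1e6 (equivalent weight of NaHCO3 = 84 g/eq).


Tank volume in L = 194 m^3 * 1000 = 194000 L
Total meq required = 1.3 meq/L * 194000 L = 252200 meq
NaHCO3 mass = 252200 meq * 84 mg/meq / 1e6 = 21.1848 kg

21.1848 kg


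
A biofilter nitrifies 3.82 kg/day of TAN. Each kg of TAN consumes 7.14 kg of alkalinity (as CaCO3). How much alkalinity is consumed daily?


Alkalinity factor: 7.14 kg CaCO3 consumed per kg TAN nitrified
alk = 3.82 kg TAN * 7.14 = 27.2748 kg CaCO3/day

27.2748 kg CaCO3/day


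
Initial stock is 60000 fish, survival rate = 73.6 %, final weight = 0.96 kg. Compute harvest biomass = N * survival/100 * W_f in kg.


Survivors = 60000 * 73.6/100 = 44160 fish
Harvest biomass = survivors * W_f = 44160 * 0.96 = 42393.6 kg

42393.6 kg


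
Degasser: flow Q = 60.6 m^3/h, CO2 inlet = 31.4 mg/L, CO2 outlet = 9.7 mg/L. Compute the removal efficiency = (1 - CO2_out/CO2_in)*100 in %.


CO2_out / CO2_in = 9.7 / 31.4 = 0.3089172
Fraction remaining = 0.3089172
efficiency = (1 - 0.3089172) * 100 = 69.1083 %

69.1083 %


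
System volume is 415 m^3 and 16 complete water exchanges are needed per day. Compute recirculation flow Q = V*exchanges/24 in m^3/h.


Daily recirculation volume = 415 m^3 * 16 = 6640 m^3/day
Flow rate Q = daily volume / 24 h = 6640 / 24 = 276.667 m^3/h

276.667 m^3/h


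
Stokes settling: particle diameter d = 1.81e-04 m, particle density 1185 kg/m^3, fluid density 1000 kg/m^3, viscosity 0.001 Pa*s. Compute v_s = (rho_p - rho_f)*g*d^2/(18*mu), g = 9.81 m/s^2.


Density difference: rho_p - rho_f = 1185 - 1000 = 185 kg/m^3
d^2 = (1.81e-04)^2 = 3.2761e-08 m^2
Numerator = (rho_p - rho_f) * g * d^2 = 185 * 9.81 * 3.2761e-08 = 5.9456301e-05
Denominator = 18 * mu = 18 * 0.001 = 0.018
v_s = 5.9456301e-05 / 0.018 = 0.00330313 m/s
Check: Re = rho_f * v_s * d / mu = 1000 * 0.00330313 * 1.81e-04 / 0.001 = 0.598 < 1, so Stokes' law applies.

0.00330313 m/s


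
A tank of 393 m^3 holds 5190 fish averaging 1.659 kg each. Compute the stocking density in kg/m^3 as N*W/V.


Total biomass = 5190 fish * 1.659 kg = 8610.21 kg
Density = total biomass / volume = 8610.21 / 393 = 21.9089 kg/m^3

21.9089 kg/m^3


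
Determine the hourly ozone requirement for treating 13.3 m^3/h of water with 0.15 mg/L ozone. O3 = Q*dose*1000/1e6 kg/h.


O3 demand (mg/h) = Q * dose * 1000 = 13.3 * 0.15 * 1000 = 1995 mg/h
Convert mg to kg: 1995 / 1e6 = 0.001995 kg/h

0.001995 kg/h
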